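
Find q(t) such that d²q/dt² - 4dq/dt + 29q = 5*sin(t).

q = cos(t)/40 + 7*sin(t)/40 + C1*cos(5*t)*exp(2*t) + C2*exp(2*t)*sin(5*t)

Characteristic equation r² - 4r + 29 = 0 has discriminant (-4)² - 4·(29) = -100 < 0, so r = 2 ± 5i.
Hence q_h = C1*cos(5*t)*exp(2*t) + C2*exp(2*t)*sin(5*t).
Try q_p = A*cos(t) + B*sin(t). Substituting and equating the coefficients of cos(t) and sin(t) gives A = 1/40, B = 7/40, so q_p = cos(t)/40 + 7*sin(t)/40.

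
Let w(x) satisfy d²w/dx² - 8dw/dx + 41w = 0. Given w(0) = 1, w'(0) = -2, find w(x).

Characteristic equation r² - 8r + 41 = 0 has discriminant (-8)² - 4·(41) = -100 < 0, so r = 4 ± 5i.
Hence w_h = C1*cos(5*x)*exp(4*x) + C2*exp(4*x)*sin(5*x).
Apply the initial conditions: w(0) = C1 = 1 and w'(0) = 4*C1 + 5*C2 = -2. Solving gives C1 = 1, C2 = -6/5.

w = cos(5*x)*exp(4*x) - 6*exp(4*x)*sin(5*x)/5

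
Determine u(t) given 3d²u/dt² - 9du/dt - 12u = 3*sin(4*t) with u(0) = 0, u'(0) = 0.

u = -5*sin(4*t)/136 - 4*exp(-t)/85 + exp(4*t)/40 + 3*cos(4*t)/136

Divide through by 3: u'' - 3u' - 4u = sin(4*t).
Characteristic equation r² - 3r - 4 = 0 factors as (r - 4)(r + 1) = 0, so r = 4, -1.
Hence u_h = C1*exp(4*t) + C2*exp(-t).
Try u_p = A*cos(4*t) + B*sin(4*t). Substituting and equating the coefficients of cos(4t) and sin(4t) gives A = 3/136, B = -5/136, so u_p = -5*sin(4*t)/136 + 3*cos(4*t)/136.
General solution: u = -5*sin(4*t)/136 + 3*cos(4*t)/136 + C1*exp(4*t) + C2*exp(-t).
Apply the initial conditions: u(0) = 3/136 + C1 + C2 = 0 and u'(0) = -5/34 - C2 + 4*C1 = 0. Solving gives C1 = 1/40, C2 = -4/85.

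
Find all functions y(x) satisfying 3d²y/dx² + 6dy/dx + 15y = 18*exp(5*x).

y = 3*exp(5*x)/20 + C1*cos(2*x)*exp(-x) + C2*exp(-x)*sin(2*x)

Divide through by 3: y'' + 2y' + 5y = 6*exp(5*x).
Characteristic equation r² + 2r + 5 = 0 has discriminant (2)² - 4·(5) = -16 < 0, so r = -1 ± 2i.
Hence y_h = C1*cos(2*x)*exp(-x) + C2*exp(-x)*sin(2*x).
Try y_p = A*exp(5*x). Substituting into the equation and dividing by exp(5*x) gives A = 3/20, so y_p = 3*exp(5*x)/20.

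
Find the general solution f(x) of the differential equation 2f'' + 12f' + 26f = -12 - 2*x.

Divide through by 2: f'' + 6f' + 13f = -6 - x.
Characteristic equation r² + 6r + 13 = 0 has discriminant (6)² - 4·(13) = -16 < 0, so r = -3 ± 2i.
Hence f_h = C1*cos(2*x)*exp(-3*x) + C2*exp(-3*x)*sin(2*x).
For the particular solution try f_p = A0 + A1*x. Substituting and matching coefficients of each power of x gives A0 = -72/169, A1 = -1/13, so f_p = -72/169 - x/13.

f = -72/169 - x/13 + C1*cos(2*x)*exp(-3*x) + C2*exp(-3*x)*sin(2*x)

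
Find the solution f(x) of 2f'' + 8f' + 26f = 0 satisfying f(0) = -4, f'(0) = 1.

Divide through by 2: f'' + 4f' + 13f = 0.
Characteristic equation r² + 4r + 13 = 0 has discriminant (4)² - 4·(13) = -36 < 0, so r = -2 ± 3i.
Hence f_h = C1*cos(3*x)*exp(-2*x) + C2*exp(-2*x)*sin(3*x).
Apply the initial conditions: f(0) = C1 = -4 and f'(0) = -2*C1 + 3*C2 = 1. Solving gives C1 = -4, C2 = -7/3.

f = -4*cos(3*x)*exp(-2*x) - 7*exp(-2*x)*sin(3*x)/3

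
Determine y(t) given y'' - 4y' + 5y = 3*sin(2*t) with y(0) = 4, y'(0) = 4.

y = 3*sin(2*t)/65 + 24*cos(2*t)/65 - 218*exp(2*t)*sin(t)/65 + 236*cos(t)*exp(2*t)/65

Characteristic equation r² - 4r + 5 = 0 has discriminant (-4)² - 4·(5) = -4 < 0, so r = 2 ± i.
Hence y_h = C1*cos(t)*exp(2*t) + C2*exp(2*t)*sin(t).
Try y_p = A*cos(2*t) + B*sin(2*t). Substituting and equating the coefficients of cos(2t) and sin(2t) gives A = 24/65, B = 3/65, so y_p = 3*sin(2*t)/65 + 24*cos(2*t)/65.
General solution: y = 3*sin(2*t)/65 + 24*cos(2*t)/65 + C1*cos(t)*exp(2*t) + C2*exp(2*t)*sin(t).
Apply the initial conditions: y(0) = 24/65 + C1 = 4 and y'(0) = 6/65 + C2 + 2*C1 = 4. Solving gives C1 = 236/65, C2 = -218/65.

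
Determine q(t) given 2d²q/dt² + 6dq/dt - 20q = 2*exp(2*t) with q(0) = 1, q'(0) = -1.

Divide through by 2: q'' + 3q' - 10q = exp(2*t).
Characteristic equation r² + 3r - 10 = 0 factors as (r + 5)(r - 2) = 0, so r = -5, 2.
Hence q_h = C1*exp(-5*t) + C2*exp(2*t).
Since exp(2*t) solves the homogeneous equation (r = 2 is a root of multiplicity 1), multiply the trial by t. Try q_p = A*t*exp(2*t). Substituting into the equation and dividing by exp(2*t) gives A = 1/7, so q_p = t*exp(2*t)/7.
General solution: q = C1*exp(-5*t) + C2*exp(2*t) + t*exp(2*t)/7.
Apply the initial conditions: q(0) = C1 + C2 = 1 and q'(0) = 1/7 - 5*C1 + 2*C2 = -1. Solving gives C1 = 22/49, C2 = 27/49.

q = 22*exp(-5*t)/49 + 27*exp(2*t)/49 + t*exp(2*t)/7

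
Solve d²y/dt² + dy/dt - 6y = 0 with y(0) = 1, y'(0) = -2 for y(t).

Characteristic equation r² + r - 6 = 0 factors as (r + 3)(r - 2) = 0, so r = -3, 2.
Hence y_h = C1*exp(-3*t) + C2*exp(2*t).
Apply the initial conditions: y(0) = C1 + C2 = 1 and y'(0) = -3*C1 + 2*C2 = -2. Solving gives C1 = 4/5, C2 = 1/5.

y = exp(2*t)/5 + 4*exp(-3*t)/5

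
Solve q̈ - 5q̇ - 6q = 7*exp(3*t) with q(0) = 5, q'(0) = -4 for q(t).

Characteristic equation r² - 5r - 6 = 0 factors as (r + 1)(r - 6) = 0, so r = -1, 6.
Hence q_h = C1*exp(-t) + C2*exp(6*t).
Try q_p = A*exp(3*t). Substituting into the equation and dividing by exp(3*t) gives A = -7/12, so q_p = -7*exp(3*t)/12.
General solution: q = -7*exp(3*t)/12 + C1*exp(-t) + C2*exp(6*t).
Apply the initial conditions: q(0) = -7/12 + C1 + C2 = 5 and q'(0) = -7/4 - C1 + 6*C2 = -4. Solving gives C1 = 143/28, C2 = 10/21.

q = -7*exp(3*t)/12 + 10*exp(6*t)/21 + 143*exp(-t)/28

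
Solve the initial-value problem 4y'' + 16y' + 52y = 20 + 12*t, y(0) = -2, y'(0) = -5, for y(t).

Divide through by 4: y'' + 4y' + 13y = 5 + 3*t.
Characteristic equation r² + 4r + 13 = 0 has discriminant (4)² - 4·(13) = -36 < 0, so r = -2 ± 3i.
Hence y_h = C1*cos(3*t)*exp(-2*t) + C2*exp(-2*t)*sin(3*t).
For the particular solution try y_p = A0 + A1*t. Substituting and matching coefficients of each power of t gives A0 = 53/169, A1 = 3/13, so y_p = 53/169 + 3*t/13.
General solution: y = 53/169 + 3*t/13 + C1*cos(3*t)*exp(-2*t) + C2*exp(-2*t)*sin(3*t).
Apply the initial conditions: y(0) = 53/169 + C1 = -2 and y'(0) = 3/13 - 2*C1 + 3*C2 = -5. Solving gives C1 = -391/169, C2 = -1666/507.

y = 53/169 + 3*t/13 - 1666*exp(-2*t)*sin(3*t)/507 - 391*cos(3*t)*exp(-2*t)/169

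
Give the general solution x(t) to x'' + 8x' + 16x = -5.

Characteristic equation r² + 8r + 16 = 0 has discriminant (8)² - 4·(16) = 0, so r = -4 is a repeated root.
Hence x_h = (C1 + C2*t)*exp(-4*t).
For the particular solution try x_p = A0. Substituting and matching coefficients of each power of t gives A0 = -5/16, so x_p = -5/16.

x = -5/16 + C1*exp(-4*t) + C2*t*exp(-4*t)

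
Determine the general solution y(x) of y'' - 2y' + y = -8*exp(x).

Characteristic equation r² - 2r + 1 = 0 has discriminant (-2)² - 4·(1) = 0, so r = 1 is a repeated root.
Hence y_h = (C1 + C2*x)*exp(x).
Since exp(x) solves the homogeneous equation (r = 1 is a root of multiplicity 2), multiply the trial by x^2. Try y_p = A*x^2*exp(x). Substituting into the equation and dividing by exp(x) gives A = -4, so y_p = -4*x^2*exp(x).

y = C1*exp(x) - 4*x**2*exp(x) + C2*x*exp(x)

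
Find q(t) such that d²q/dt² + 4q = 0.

q = C1*cos(2*t) + C2*sin(2*t)

Characteristic equation r² + 4 = 0 has discriminant (0)² - 4·(4) = -16 < 0, so r = ± 2i.
Hence q_h = C1*cos(2*t) + C2*sin(2*t).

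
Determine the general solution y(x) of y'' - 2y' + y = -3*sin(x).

Characteristic equation r² - 2r + 1 = 0 has discriminant (-2)² - 4·(1) = 0, so r = 1 is a repeated root.
Hence y_h = (C1 + C2*x)*exp(x).
Try y_p = A*cos(x) + B*sin(x). Substituting and equating the coefficients of cos(x) and sin(x) gives A = -3/2, B = 0, so y_p = -3*cos(x)/2.

y = -3*cos(x)/2 + C1*exp(x) + C2*x*exp(x)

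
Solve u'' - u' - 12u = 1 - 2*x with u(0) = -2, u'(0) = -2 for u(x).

Characteristic equation r² - r - 12 = 0 factors as (r + 3)(r - 4) = 0, so r = -3, 4.
Hence u_h = C1*exp(-3*x) + C2*exp(4*x).
For the particular solution try u_p = A0 + A1*x. Substituting and matching coefficients of each power of x gives A0 = -7/72, A1 = 1/6, so u_p = -7/72 + x/6.
General solution: u = -7/72 + x/6 + C1*exp(-3*x) + C2*exp(4*x).
Apply the initial conditions: u(0) = -7/72 + C1 + C2 = -2 and u'(0) = 1/6 - 3*C1 + 4*C2 = -2. Solving gives C1 = -7/9, C2 = -9/8.

u = -7/72 - 9*exp(4*x)/8 - 7*exp(-3*x)/9 + x/6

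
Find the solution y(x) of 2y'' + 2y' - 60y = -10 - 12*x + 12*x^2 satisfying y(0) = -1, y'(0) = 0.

Divide through by 2: y'' + y' - 30y = -5 - 6*x + 6*x^2.
Characteristic equation r² + r - 30 = 0 factors as (r - 5)(r + 6) = 0, so r = 5, -6.
Hence y_h = C1*exp(5*x) + C2*exp(-6*x).
For the particular solution try y_p = A0 + A1*x + A2*x^2. Substituting and matching coefficients of each power of x gives A0 = 359/2250, A1 = 14/75, A2 = -1/5, so y_p = 359/2250 - x^2/5 + 14*x/75.
General solution: y = 359/2250 - x^2/5 + 14*x/75 + C1*exp(5*x) + C2*exp(-6*x).
Apply the initial conditions: y(0) = 359/2250 + C1 + C2 = -1 and y'(0) = 14/75 - 6*C2 + 5*C1 = 0. Solving gives C1 = -893/1375, C2 = -101/198.

y = 359/2250 - 893*exp(5*x)/1375 - 101*exp(-6*x)/198 - x**2/5 + 14*x/75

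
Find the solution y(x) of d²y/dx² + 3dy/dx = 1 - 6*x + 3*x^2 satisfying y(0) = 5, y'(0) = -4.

y = 88/27 - 4*x**2/3 + x**3/3 + 11*x/9 + 47*exp(-3*x)/27

Characteristic equation r² + 3r = 0 factors as (r + 3)r = 0, so r = -3, 0.
Hence y_h = C1*exp(-3*x) + C2.
Since 0 is a characteristic root (multiplicity 1), multiply the polynomial trial by x: try y_p = x*(A0 + A1*x + A2*x^2). Substituting and matching coefficients of each power of x gives A0 = 11/9, A1 = -4/3, A2 = 1/3, so y_p = -4*x^2/3 + x^3/3 + 11*x/9.
General solution: y = C2 - 4*x^2/3 + x^3/3 + 11*x/9 + C1*exp(-3*x).
Apply the initial conditions: y(0) = C1 + C2 = 5 and y'(0) = 11/9 - 3*C1 = -4. Solving gives C1 = 47/27, C2 = 88/27.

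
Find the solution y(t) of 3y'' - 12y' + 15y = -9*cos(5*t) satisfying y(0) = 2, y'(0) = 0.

Divide through by 3: y'' - 4y' + 5y = -3*cos(5*t).
Characteristic equation r² - 4r + 5 = 0 has discriminant (-4)² - 4·(5) = -4 < 0, so r = 2 ± i.
Hence y_h = C1*cos(t)*exp(2*t) + C2*exp(2*t)*sin(t).
Try y_p = A*cos(5*t) + B*sin(5*t). Substituting and equating the coefficients of cos(5t) and sin(5t) gives A = 3/40, B = 3/40, so y_p = 3*cos(5*t)/40 + 3*sin(5*t)/40.
General solution: y = 3*cos(5*t)/40 + 3*sin(5*t)/40 + C1*cos(t)*exp(2*t) + C2*exp(2*t)*sin(t).
Apply the initial conditions: y(0) = 3/40 + C1 = 2 and y'(0) = 3/8 + C2 + 2*C1 = 0. Solving gives C1 = 77/40, C2 = -169/40.

y = 3*cos(5*t)/40 + 3*sin(5*t)/40 - 169*exp(2*t)*sin(t)/40 + 77*cos(t)*exp(2*t)/40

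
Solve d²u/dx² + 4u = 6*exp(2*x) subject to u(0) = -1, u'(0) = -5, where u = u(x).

Characteristic equation r² + 4 = 0 has discriminant (0)² - 4·(4) = -16 < 0, so r = ± 2i.
Hence u_h = C1*cos(2*x) + C2*sin(2*x).
Try u_p = A*exp(2*x). Substituting into the equation and dividing by exp(2*x) gives A = 3/4, so u_p = 3*exp(2*x)/4.
General solution: u = 3*exp(2*x)/4 + C1*cos(2*x) + C2*sin(2*x).
Apply the initial conditions: u(0) = 3/4 + C1 = -1 and u'(0) = 3/2 + 2*C2 = -5. Solving gives C1 = -7/4, C2 = -13/4.

u = -13*sin(2*x)/4 - 7*cos(2*x)/4 + 3*exp(2*x)/4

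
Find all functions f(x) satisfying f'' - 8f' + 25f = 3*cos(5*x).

f = -3*sin(5*x)/40 + C1*cos(3*x)*exp(4*x) + C2*exp(4*x)*sin(3*x)

Characteristic equation r² - 8r + 25 = 0 has discriminant (-8)² - 4·(25) = -36 < 0, so r = 4 ± 3i.
Hence f_h = C1*cos(3*x)*exp(4*x) + C2*exp(4*x)*sin(3*x).
Try f_p = A*cos(5*x) + B*sin(5*x). Substituting and equating the coefficients of cos(5x) and sin(5x) gives A = 0, B = -3/40, so f_p = -3*sin(5*x)/40.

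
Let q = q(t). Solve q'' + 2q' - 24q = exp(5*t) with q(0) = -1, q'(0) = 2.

Characteristic equation r² + 2r - 24 = 0 factors as (r - 4)(r + 6) = 0, so r = 4, -6.
Hence q_h = C1*exp(4*t) + C2*exp(-6*t).
Try q_p = A*exp(5*t). Substituting into the equation and dividing by exp(5*t) gives A = 1/11, so q_p = exp(5*t)/11.
General solution: q = exp(5*t)/11 + C1*exp(4*t) + C2*exp(-6*t).
Apply the initial conditions: q(0) = 1/11 + C1 + C2 = -1 and q'(0) = 5/11 - 6*C2 + 4*C1 = 2. Solving gives C1 = -1/2, C2 = -13/22.

q = -13*exp(-6*t)/22 - exp(4*t)/2 + exp(5*t)/11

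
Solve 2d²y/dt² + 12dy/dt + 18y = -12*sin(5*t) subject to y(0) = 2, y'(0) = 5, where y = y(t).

Divide through by 2: y'' + 6y' + 9y = -6*sin(5*t).
Characteristic equation r² + 6r + 9 = 0 has discriminant (6)² - 4·(9) = 0, so r = -3 is a repeated root.
Hence y_h = (C1 + C2*t)*exp(-3*t).
Try y_p = A*cos(5*t) + B*sin(5*t). Substituting and equating the coefficients of cos(5t) and sin(5t) gives A = 45/289, B = 24/289, so y_p = 24*sin(5*t)/289 + 45*cos(5*t)/289.
General solution: y = 24*sin(5*t)/289 + 45*cos(5*t)/289 + C1*exp(-3*t) + C2*t*exp(-3*t).
Apply the initial conditions: y(0) = 45/289 + C1 = 2 and y'(0) = 120/289 + C2 - 3*C1 = 5. Solving gives C1 = 533/289, C2 = 172/17.

y = 24*sin(5*t)/289 + 45*cos(5*t)/289 + 533*exp(-3*t)/289 + 172*t*exp(-3*t)/17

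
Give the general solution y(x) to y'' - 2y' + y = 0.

Characteristic equation r² - 2r + 1 = 0 has discriminant (-2)² - 4·(1) = 0, so r = 1 is a repeated root.
Hence y_h = (C1 + C2*x)*exp(x).

y = C1*exp(x) + C2*x*exp(x)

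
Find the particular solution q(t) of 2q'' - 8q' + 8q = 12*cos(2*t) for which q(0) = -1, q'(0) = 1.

q = -exp(2*t) - 3*sin(2*t)/4 + 9*t*exp(2*t)/2

Divide through by 2: q'' - 4q' + 4q = 6*cos(2*t).
Characteristic equation r² - 4r + 4 = 0 has discriminant (-4)² - 4·(4) = 0, so r = 2 is a repeated root.
Hence q_h = (C1 + C2*t)*exp(2*t).
Try q_p = A*cos(2*t) + B*sin(2*t). Substituting and equating the coefficients of cos(2t) and sin(2t) gives A = 0, B = -3/4, so q_p = -3*sin(2*t)/4.
General solution: q = -3*sin(2*t)/4 + C1*exp(2*t) + C2*t*exp(2*t).
Apply the initial conditions: q(0) = C1 = -1 and q'(0) = -3/2 + C2 + 2*C1 = 1. Solving gives C1 = -1, C2 = 9/2.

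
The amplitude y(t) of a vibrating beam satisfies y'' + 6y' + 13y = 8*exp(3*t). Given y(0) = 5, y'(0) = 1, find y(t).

Characteristic equation r² + 6r + 13 = 0 has discriminant (6)² - 4·(13) = -16 < 0, so r = -3 ± 2i.
Hence y_h = C1*cos(2*t)*exp(-3*t) + C2*exp(-3*t)*sin(2*t).
Try y_p = A*exp(3*t). Substituting into the equation and dividing by exp(3*t) gives A = 1/5, so y_p = exp(3*t)/5.
General solution: y = exp(3*t)/5 + C1*cos(2*t)*exp(-3*t) + C2*exp(-3*t)*sin(2*t).
Apply the initial conditions: y(0) = 1/5 + C1 = 5 and y'(0) = 3/5 - 3*C1 + 2*C2 = 1. Solving gives C1 = 24/5, C2 = 37/5.

y = exp(3*t)/5 + 24*cos(2*t)*exp(-3*t)/5 + 37*exp(-3*t)*sin(2*t)/5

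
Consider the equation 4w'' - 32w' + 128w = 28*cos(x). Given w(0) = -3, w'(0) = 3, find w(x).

Divide through by 4: w'' - 8w' + 32w = 7*cos(x).
Characteristic equation r² - 8r + 32 = 0 has discriminant (-8)² - 4·(32) = -64 < 0, so r = 4 ± 4i.
Hence w_h = C1*cos(4*x)*exp(4*x) + C2*exp(4*x)*sin(4*x).
Try w_p = A*cos(x) + B*sin(x). Substituting and equating the coefficients of cos(x) and sin(x) gives A = 217/1025, B = -56/1025, so w_p = -56*sin(x)/1025 + 217*cos(x)/1025.
General solution: w = -56*sin(x)/1025 + 217*cos(x)/1025 + C1*cos(4*x)*exp(4*x) + C2*exp(4*x)*sin(4*x).
Apply the initial conditions: w(0) = 217/1025 + C1 = -3 and w'(0) = -56/1025 + 4*C1 + 4*C2 = 3. Solving gives C1 = -3292/1025, C2 = 16299/4100.

w = -56*sin(x)/1025 + 217*cos(x)/1025 - 3292*cos(4*x)*exp(4*x)/1025 + 16299*exp(4*x)*sin(4*x)/4100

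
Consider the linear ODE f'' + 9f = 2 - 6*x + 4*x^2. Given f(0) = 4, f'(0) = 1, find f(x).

f = 10/81 - 2*x/3 + 4*x**2/9 + 5*sin(3*x)/9 + 314*cos(3*x)/81

Characteristic equation r² + 9 = 0 has discriminant (0)² - 4·(9) = -36 < 0, so r = ± 3i.
Hence f_h = C1*cos(3*x) + C2*sin(3*x).
For the particular solution try f_p = A0 + A1*x + A2*x^2. Substituting and matching coefficients of each power of x gives A0 = 10/81, A1 = -2/3, A2 = 4/9, so f_p = 10/81 - 2*x/3 + 4*x^2/9.
General solution: f = 10/81 - 2*x/3 + 4*x^2/9 + C1*cos(3*x) + C2*sin(3*x).
Apply the initial conditions: f(0) = 10/81 + C1 = 4 and f'(0) = -2/3 + 3*C2 = 1. Solving gives C1 = 314/81, C2 = 5/9.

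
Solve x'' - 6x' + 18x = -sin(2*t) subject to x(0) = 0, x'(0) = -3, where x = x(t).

x = -7*sin(2*t)/170 - 3*cos(2*t)/85 - 257*exp(3*t)*sin(3*t)/255 + 3*cos(3*t)*exp(3*t)/85

Characteristic equation r² - 6r + 18 = 0 has discriminant (-6)² - 4·(18) = -36 < 0, so r = 3 ± 3i.
Hence x_h = C1*cos(3*t)*exp(3*t) + C2*exp(3*t)*sin(3*t).
Try x_p = A*cos(2*t) + B*sin(2*t). Substituting and equating the coefficients of cos(2t) and sin(2t) gives A = -3/85, B = -7/170, so x_p = -7*sin(2*t)/170 - 3*cos(2*t)/85.
General solution: x = -7*sin(2*t)/170 - 3*cos(2*t)/85 + C1*cos(3*t)*exp(3*t) + C2*exp(3*t)*sin(3*t).
Apply the initial conditions: x(0) = -3/85 + C1 = 0 and x'(0) = -7/85 + 3*C1 + 3*C2 = -3. Solving gives C1 = 3/85, C2 = -257/255.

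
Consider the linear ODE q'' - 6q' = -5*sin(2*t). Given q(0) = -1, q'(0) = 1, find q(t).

q = -3/4 - 3*cos(2*t)/8 + exp(6*t)/8 + sin(2*t)/8

Characteristic equation r² - 6r = 0 factors as (r - 6)r = 0, so r = 6, 0.
Hence q_h = C1*exp(6*t) + C2.
Try q_p = A*cos(2*t) + B*sin(2*t). Substituting and equating the coefficients of cos(2t) and sin(2t) gives A = -3/8, B = 1/8, so q_p = -3*cos(2*t)/8 + sin(2*t)/8.
General solution: q = C2 - 3*cos(2*t)/8 + sin(2*t)/8 + C1*exp(6*t).
Apply the initial conditions: q(0) = -3/8 + C1 + C2 = -1 and q'(0) = 1/4 + 6*C1 = 1. Solving gives C1 = 1/8, C2 = -3/4.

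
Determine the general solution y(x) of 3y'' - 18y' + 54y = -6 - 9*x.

y = -1/6 - x/6 + C1*cos(3*x)*exp(3*x) + C2*exp(3*x)*sin(3*x)

Divide through by 3: y'' - 6y' + 18y = -2 - 3*x.
Characteristic equation r² - 6r + 18 = 0 has discriminant (-6)² - 4·(18) = -36 < 0, so r = 3 ± 3i.
Hence y_h = C1*cos(3*x)*exp(3*x) + C2*exp(3*x)*sin(3*x).
For the particular solution try y_p = A0 + A1*x. Substituting and matching coefficients of each power of x gives A0 = -1/6, A1 = -1/6, so y_p = -1/6 - x/6.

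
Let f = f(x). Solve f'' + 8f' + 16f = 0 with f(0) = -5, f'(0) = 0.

Characteristic equation r² + 8r + 16 = 0 has discriminant (8)² - 4·(16) = 0, so r = -4 is a repeated root.
Hence f_h = (C1 + C2*x)*exp(-4*x).
Apply the initial conditions: f(0) = C1 = -5 and f'(0) = C2 - 4*C1 = 0. Solving gives C1 = -5, C2 = -20.

f = -5*exp(-4*x) - 20*x*exp(-4*x)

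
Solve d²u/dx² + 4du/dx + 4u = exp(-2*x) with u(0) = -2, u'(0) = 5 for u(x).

Characteristic equation r² + 4r + 4 = 0 has discriminant (4)² - 4·(4) = 0, so r = -2 is a repeated root.
Hence u_h = (C1 + C2*x)*exp(-2*x).
Since exp(-2*x) solves the homogeneous equation (r = -2 is a root of multiplicity 2), multiply the trial by x^2. Try u_p = A*x^2*exp(-2*x). Substituting into the equation and dividing by exp(-2*x) gives A = 1/2, so u_p = x^2*exp(-2*x)/2.
General solution: u = C1*exp(-2*x) + x^2*exp(-2*x)/2 + C2*x*exp(-2*x).
Apply the initial conditions: u(0) = C1 = -2 and u'(0) = C2 - 2*C1 = 5. Solving gives C1 = -2, C2 = 1.

u = -2*exp(-2*x) + x*exp(-2*x) + x**2*exp(-2*x)/2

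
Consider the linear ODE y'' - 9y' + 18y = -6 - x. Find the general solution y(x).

y = -13/36 - x/18 + C1*exp(6*x) + C2*exp(3*x)

Characteristic equation r² - 9r + 18 = 0 factors as (r - 6)(r - 3) = 0, so r = 6, 3.
Hence y_h = C1*exp(6*x) + C2*exp(3*x).
For the particular solution try y_p = A0 + A1*x. Substituting and matching coefficients of each power of x gives A0 = -13/36, A1 = -1/18, so y_p = -13/36 - x/18.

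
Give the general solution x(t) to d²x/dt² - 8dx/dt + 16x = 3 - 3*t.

Characteristic equation r² - 8r + 16 = 0 has discriminant (-8)² - 4·(16) = 0, so r = 4 is a repeated root.
Hence x_h = (C1 + C2*t)*exp(4*t).
For the particular solution try x_p = A0 + A1*t. Substituting and matching coefficients of each power of t gives A0 = 3/32, A1 = -3/16, so x_p = 3/32 - 3*t/16.

x = 3/32 - 3*t/16 + C1*exp(4*t) + C2*t*exp(4*t)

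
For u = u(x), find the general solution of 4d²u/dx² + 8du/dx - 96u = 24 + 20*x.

u = -77/288 - 5*x/24 + C1*exp(-6*x) + C2*exp(4*x)

Divide through by 4: u'' + 2u' - 24u = 6 + 5*x.
Characteristic equation r² + 2r - 24 = 0 factors as (r + 6)(r - 4) = 0, so r = -6, 4.
Hence u_h = C1*exp(-6*x) + C2*exp(4*x).
For the particular solution try u_p = A0 + A1*x. Substituting and matching coefficients of each power of x gives A0 = -77/288, A1 = -5/24, so u_p = -77/288 - 5*x/24.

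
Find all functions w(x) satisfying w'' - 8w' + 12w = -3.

Characteristic equation r² - 8r + 12 = 0 factors as (r - 2)(r - 6) = 0, so r = 2, 6.
Hence w_h = C1*exp(2*x) + C2*exp(6*x).
For the particular solution try w_p = A0. Substituting and matching coefficients of each power of x gives A0 = -1/4, so w_p = -1/4.

w = -1/4 + C1*exp(2*x) + C2*exp(6*x)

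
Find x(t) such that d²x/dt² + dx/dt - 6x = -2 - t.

x = 13/36 + t/6 + C1*exp(-3*t) + C2*exp(2*t)

Characteristic equation r² + r - 6 = 0 factors as (r + 3)(r - 2) = 0, so r = -3, 2.
Hence x_h = C1*exp(-3*t) + C2*exp(2*t).
For the particular solution try x_p = A0 + A1*t. Substituting and matching coefficients of each power of t gives A0 = 13/36, A1 = 1/6, so x_p = 13/36 + t/6.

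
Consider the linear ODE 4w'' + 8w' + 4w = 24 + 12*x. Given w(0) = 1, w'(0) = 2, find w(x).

w = 3*x + exp(-x)

Divide through by 4: w'' + 2w' + w = 6 + 3*x.
Characteristic equation r² + 2r + 1 = 0 has discriminant (2)² - 4·(1) = 0, so r = -1 is a repeated root.
Hence w_h = (C1 + C2*x)*exp(-x).
For the particular solution try w_p = A0 + A1*x. Substituting and matching coefficients of each power of x gives A0 = 0, A1 = 3, so w_p = 3*x.
General solution: w = 3*x + C1*exp(-x) + C2*x*exp(-x).
Apply the initial conditions: w(0) = C1 = 1 and w'(0) = 3 + C2 - C1 = 2. Solving gives C1 = 1, C2 = 0.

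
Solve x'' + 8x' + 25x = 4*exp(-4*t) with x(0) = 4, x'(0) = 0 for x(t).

Characteristic equation r² + 8r + 25 = 0 has discriminant (8)² - 4·(25) = -36 < 0, so r = -4 ± 3i.
Hence x_h = C1*cos(3*t)*exp(-4*t) + C2*exp(-4*t)*sin(3*t).
Try x_p = A*exp(-4*t). Substituting into the equation and dividing by exp(-4*t) gives A = 4/9, so x_p = 4*exp(-4*t)/9.
General solution: x = 4*exp(-4*t)/9 + C1*cos(3*t)*exp(-4*t) + C2*exp(-4*t)*sin(3*t).
Apply the initial conditions: x(0) = 4/9 + C1 = 4 and x'(0) = -16/9 - 4*C1 + 3*C2 = 0. Solving gives C1 = 32/9, C2 = 16/3.

x = 4*exp(-4*t)/9 + 16*exp(-4*t)*sin(3*t)/3 + 32*cos(3*t)*exp(-4*t)/9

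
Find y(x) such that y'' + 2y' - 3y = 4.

y = -4/3 + C1*exp(x) + C2*exp(-3*x)

Characteristic equation r² + 2r - 3 = 0 factors as (r - 1)(r + 3) = 0, so r = 1, -3.
Hence y_h = C1*exp(x) + C2*exp(-3*x).
For the particular solution try y_p = A0. Substituting and matching coefficients of each power of x gives A0 = -4/3, so y_p = -4/3.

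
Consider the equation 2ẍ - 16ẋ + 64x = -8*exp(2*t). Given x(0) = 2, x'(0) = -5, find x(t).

x = -exp(2*t)/5 - 67*exp(4*t)*sin(4*t)/20 + 11*cos(4*t)*exp(4*t)/5

Divide through by 2: x'' - 8x' + 32x = -4*exp(2*t).
Characteristic equation r² - 8r + 32 = 0 has discriminant (-8)² - 4·(32) = -64 < 0, so r = 4 ± 4i.
Hence x_h = C1*cos(4*t)*exp(4*t) + C2*exp(4*t)*sin(4*t).
Try x_p = A*exp(2*t). Substituting into the equation and dividing by exp(2*t) gives A = -1/5, so x_p = -exp(2*t)/5.
General solution: x = -exp(2*t)/5 + C1*cos(4*t)*exp(4*t) + C2*exp(4*t)*sin(4*t).
Apply the initial conditions: x(0) = -1/5 + C1 = 2 and x'(0) = -2/5 + 4*C1 + 4*C2 = -5. Solving gives C1 = 11/5, C2 = -67/20.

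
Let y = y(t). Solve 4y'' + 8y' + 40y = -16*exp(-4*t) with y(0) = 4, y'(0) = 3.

Divide through by 4: y'' + 2y' + 10y = -4*exp(-4*t).
Characteristic equation r² + 2r + 10 = 0 has discriminant (2)² - 4·(10) = -36 < 0, so r = -1 ± 3i.
Hence y_h = C1*cos(3*t)*exp(-t) + C2*exp(-t)*sin(3*t).
Try y_p = A*exp(-4*t). Substituting into the equation and dividing by exp(-4*t) gives A = -2/9, so y_p = -2*exp(-4*t)/9.
General solution: y = -2*exp(-4*t)/9 + C1*cos(3*t)*exp(-t) + C2*exp(-t)*sin(3*t).
Apply the initial conditions: y(0) = -2/9 + C1 = 4 and y'(0) = 8/9 - C1 + 3*C2 = 3. Solving gives C1 = 38/9, C2 = 19/9.

y = -2*exp(-4*t)/9 + 19*exp(-t)*sin(3*t)/9 + 38*cos(3*t)*exp(-t)/9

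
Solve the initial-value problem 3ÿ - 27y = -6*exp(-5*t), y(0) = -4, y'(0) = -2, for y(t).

y = -19*exp(3*t)/8 - 3*exp(-3*t)/2 - exp(-5*t)/8

Divide through by 3: y'' - 9y = -2*exp(-5*t).
Characteristic equation r² - 9 = 0 factors as (r + 3)(r - 3) = 0, so r = -3, 3.
Hence y_h = C1*exp(-3*t) + C2*exp(3*t).
Try y_p = A*exp(-5*t). Substituting into the equation and dividing by exp(-5*t) gives A = -1/8, so y_p = -exp(-5*t)/8.
General solution: y = -exp(-5*t)/8 + C1*exp(-3*t) + C2*exp(3*t).
Apply the initial conditions: y(0) = -1/8 + C1 + C2 = -4 and y'(0) = 5/8 - 3*C1 + 3*C2 = -2. Solving gives C1 = -3/2, C2 = -19/8.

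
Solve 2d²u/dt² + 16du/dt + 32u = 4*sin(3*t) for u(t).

u = -48*cos(3*t)/625 + 14*sin(3*t)/625 + C1*exp(-4*t) + C2*t*exp(-4*t)

Divide through by 2: u'' + 8u' + 16u = 2*sin(3*t).
Characteristic equation r² + 8r + 16 = 0 has discriminant (8)² - 4·(16) = 0, so r = -4 is a repeated root.
Hence u_h = (C1 + C2*t)*exp(-4*t).
Try u_p = A*cos(3*t) + B*sin(3*t). Substituting and equating the coefficients of cos(3t) and sin(3t) gives A = -48/625, B = 14/625, so u_p = -48*cos(3*t)/625 + 14*sin(3*t)/625.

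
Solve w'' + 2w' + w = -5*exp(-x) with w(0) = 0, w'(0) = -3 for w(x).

w = -3*x*exp(-x) - 5*x**2*exp(-x)/2

Characteristic equation r² + 2r + 1 = 0 has discriminant (2)² - 4·(1) = 0, so r = -1 is a repeated root.
Hence w_h = (C1 + C2*x)*exp(-x).
Since exp(-x) solves the homogeneous equation (r = -1 is a root of multiplicity 2), multiply the trial by x^2. Try w_p = A*x^2*exp(-x). Substituting into the equation and dividing by exp(-x) gives A = -5/2, so w_p = -5*x^2*exp(-x)/2.
General solution: w = C1*exp(-x) - 5*x^2*exp(-x)/2 + C2*x*exp(-x).
Apply the initial conditions: w(0) = C1 = 0 and w'(0) = C2 - C1 = -3. Solving gives C1 = 0, C2 = -3.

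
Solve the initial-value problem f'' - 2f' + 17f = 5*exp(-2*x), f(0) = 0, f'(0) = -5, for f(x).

f = exp(-2*x)/5 - 11*exp(x)*sin(4*x)/10 - cos(4*x)*exp(x)/5

Characteristic equation r² - 2r + 17 = 0 has discriminant (-2)² - 4·(17) = -64 < 0, so r = 1 ± 4i.
Hence f_h = C1*cos(4*x)*exp(x) + C2*exp(x)*sin(4*x).
Try f_p = A*exp(-2*x). Substituting into the equation and dividing by exp(-2*x) gives A = 1/5, so f_p = exp(-2*x)/5.
General solution: f = exp(-2*x)/5 + C1*cos(4*x)*exp(x) + C2*exp(x)*sin(4*x).
Apply the initial conditions: f(0) = 1/5 + C1 = 0 and f'(0) = -2/5 + C1 + 4*C2 = -5. Solving gives C1 = -1/5, C2 = -11/10.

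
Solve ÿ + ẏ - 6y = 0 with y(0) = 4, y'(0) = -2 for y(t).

Characteristic equation r² + r - 6 = 0 factors as (r + 3)(r - 2) = 0, so r = -3, 2.
Hence y_h = C1*exp(-3*t) + C2*exp(2*t).
Apply the initial conditions: y(0) = C1 + C2 = 4 and y'(0) = -3*C1 + 2*C2 = -2. Solving gives C1 = 2, C2 = 2.

y = 2*exp(-3*t) + 2*exp(2*t)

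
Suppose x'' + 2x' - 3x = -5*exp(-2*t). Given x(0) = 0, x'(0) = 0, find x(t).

x = -5*exp(-3*t)/4 - 5*exp(t)/12 + 5*exp(-2*t)/3

Characteristic equation r² + 2r - 3 = 0 factors as (r - 1)(r + 3) = 0, so r = 1, -3.
Hence x_h = C1*exp(t) + C2*exp(-3*t).
Try x_p = A*exp(-2*t). Substituting into the equation and dividing by exp(-2*t) gives A = 5/3, so x_p = 5*exp(-2*t)/3.
General solution: x = 5*exp(-2*t)/3 + C1*exp(t) + C2*exp(-3*t).
Apply the initial conditions: x(0) = 5/3 + C1 + C2 = 0 and x'(0) = -10/3 + C1 - 3*C2 = 0. Solving gives C1 = -5/12, C2 = -5/4.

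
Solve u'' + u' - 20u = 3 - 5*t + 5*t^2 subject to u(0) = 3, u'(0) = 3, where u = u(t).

u = -131/800 - t**2/4 + 9*t/40 + 247*exp(-5*t)/225 + 595*exp(4*t)/288

Characteristic equation r² + r - 20 = 0 factors as (r - 4)(r + 5) = 0, so r = 4, -5.
Hence u_h = C1*exp(4*t) + C2*exp(-5*t).
For the particular solution try u_p = A0 + A1*t + A2*t^2. Substituting and matching coefficients of each power of t gives A0 = -131/800, A1 = 9/40, A2 = -1/4, so u_p = -131/800 - t^2/4 + 9*t/40.
General solution: u = -131/800 - t^2/4 + 9*t/40 + C1*exp(4*t) + C2*exp(-5*t).
Apply the initial conditions: u(0) = -131/800 + C1 + C2 = 3 and u'(0) = 9/40 - 5*C2 + 4*C1 = 3. Solving gives C1 = 595/288, C2 = 247/225.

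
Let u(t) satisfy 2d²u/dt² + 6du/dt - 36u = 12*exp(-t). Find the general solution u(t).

u = -3*exp(-t)/10 + C1*exp(3*t) + C2*exp(-6*t)

Divide through by 2: u'' + 3u' - 18u = 6*exp(-t).
Characteristic equation r² + 3r - 18 = 0 factors as (r - 3)(r + 6) = 0, so r = 3, -6.
Hence u_h = C1*exp(3*t) + C2*exp(-6*t).
Try u_p = A*exp(-t). Substituting into the equation and dividing by exp(-t) gives A = -3/10, so u_p = -3*exp(-t)/10.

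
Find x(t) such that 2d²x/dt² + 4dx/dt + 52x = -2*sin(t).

Divide through by 2: x'' + 2x' + 26x = -sin(t).
Characteristic equation r² + 2r + 26 = 0 has discriminant (2)² - 4·(26) = -100 < 0, so r = -1 ± 5i.
Hence x_h = C1*cos(5*t)*exp(-t) + C2*exp(-t)*sin(5*t).
Try x_p = A*cos(t) + B*sin(t). Substituting and equating the coefficients of cos(t) and sin(t) gives A = 2/629, B = -25/629, so x_p = -25*sin(t)/629 + 2*cos(t)/629.

x = -25*sin(t)/629 + 2*cos(t)/629 + C1*cos(5*t)*exp(-t) + C2*exp(-t)*sin(5*t)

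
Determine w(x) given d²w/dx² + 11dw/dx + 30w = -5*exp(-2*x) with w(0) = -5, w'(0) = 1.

w = -82*exp(-5*x)/3 - 5*exp(-2*x)/12 + 91*exp(-6*x)/4

Characteristic equation r² + 11r + 30 = 0 factors as (r + 5)(r + 6) = 0, so r = -5, -6.
Hence w_h = C1*exp(-5*x) + C2*exp(-6*x).
Try w_p = A*exp(-2*x). Substituting into the equation and dividing by exp(-2*x) gives A = -5/12, so w_p = -5*exp(-2*x)/12.
General solution: w = -5*exp(-2*x)/12 + C1*exp(-5*x) + C2*exp(-6*x).
Apply the initial conditions: w(0) = -5/12 + C1 + C2 = -5 and w'(0) = 5/6 - 6*C2 - 5*C1 = 1. Solving gives C1 = -82/3, C2 = 91/4.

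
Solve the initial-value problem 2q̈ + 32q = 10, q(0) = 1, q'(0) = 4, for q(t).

Divide through by 2: q'' + 16q = 5.
Characteristic equation r² + 16 = 0 has discriminant (0)² - 4·(16) = -64 < 0, so r = ± 4i.
Hence q_h = C1*cos(4*t) + C2*sin(4*t).
For the particular solution try q_p = A0. Substituting and matching coefficients of each power of t gives A0 = 5/16, so q_p = 5/16.
General solution: q = 5/16 + C1*cos(4*t) + C2*sin(4*t).
Apply the initial conditions: q(0) = 5/16 + C1 = 1 and q'(0) = 4*C2 = 4. Solving gives C1 = 11/16, C2 = 1.

q = 5/16 + 11*cos(4*t)/16 + sin(4*t)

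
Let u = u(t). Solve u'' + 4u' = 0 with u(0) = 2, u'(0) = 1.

u = 9/4 - exp(-4*t)/4

Characteristic equation r² + 4r = 0 factors as (r + 4)r = 0, so r = -4, 0.
Hence u_h = C1*exp(-4*t) + C2.
Apply the initial conditions: u(0) = C1 + C2 = 2 and u'(0) = -4*C1 = 1. Solving gives C1 = -1/4, C2 = 9/4.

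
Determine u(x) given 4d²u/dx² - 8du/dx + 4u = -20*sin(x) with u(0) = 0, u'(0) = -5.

u = -5*cos(x)/2 + 5*exp(x)/2 - 15*x*exp(x)/2

Divide through by 4: u'' - 2u' + u = -5*sin(x).
Characteristic equation r² - 2r + 1 = 0 has discriminant (-2)² - 4·(1) = 0, so r = 1 is a repeated root.
Hence u_h = (C1 + C2*x)*exp(x).
Try u_p = A*cos(x) + B*sin(x). Substituting and equating the coefficients of cos(x) and sin(x) gives A = -5/2, B = 0, so u_p = -5*cos(x)/2.
General solution: u = -5*cos(x)/2 + C1*exp(x) + C2*x*exp(x).
Apply the initial conditions: u(0) = -5/2 + C1 = 0 and u'(0) = C1 + C2 = -5. Solving gives C1 = 5/2, C2 = -15/2.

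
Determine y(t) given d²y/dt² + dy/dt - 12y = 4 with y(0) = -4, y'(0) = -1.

Characteristic equation r² + r - 12 = 0 factors as (r - 3)(r + 4) = 0, so r = 3, -4.
Hence y_h = C1*exp(3*t) + C2*exp(-4*t).
For the particular solution try y_p = A0. Substituting and matching coefficients of each power of t gives A0 = -1/3, so y_p = -1/3.
General solution: y = -1/3 + C1*exp(3*t) + C2*exp(-4*t).
Apply the initial conditions: y(0) = -1/3 + C1 + C2 = -4 and y'(0) = -4*C2 + 3*C1 = -1. Solving gives C1 = -47/21, C2 = -10/7.

y = -1/3 - 47*exp(3*t)/21 - 10*exp(-4*t)/7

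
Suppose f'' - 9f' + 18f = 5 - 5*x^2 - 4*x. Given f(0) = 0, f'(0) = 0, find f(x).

f = 19/324 - 23*exp(3*x)/81 - 5*x**2/18 - x/2 + 73*exp(6*x)/324

Characteristic equation r² - 9r + 18 = 0 factors as (r - 3)(r - 6) = 0, so r = 3, 6.
Hence f_h = C1*exp(3*x) + C2*exp(6*x).
For the particular solution try f_p = A0 + A1*x + A2*x^2. Substituting and matching coefficients of each power of x gives A0 = 19/324, A1 = -1/2, A2 = -5/18, so f_p = 19/324 - 5*x^2/18 - x/2.
General solution: f = 19/324 - 5*x^2/18 - x/2 + C1*exp(3*x) + C2*exp(6*x).
Apply the initial conditions: f(0) = 19/324 + C1 + C2 = 0 and f'(0) = -1/2 + 3*C1 + 6*C2 = 0. Solving gives C1 = -23/81, C2 = 73/324.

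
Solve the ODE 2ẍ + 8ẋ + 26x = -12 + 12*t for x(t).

Divide through by 2: x'' + 4x' + 13x = -6 + 6*t.
Characteristic equation r² + 4r + 13 = 0 has discriminant (4)² - 4·(13) = -36 < 0, so r = -2 ± 3i.
Hence x_h = C1*cos(3*t)*exp(-2*t) + C2*exp(-2*t)*sin(3*t).
For the particular solution try x_p = A0 + A1*t. Substituting and matching coefficients of each power of t gives A0 = -102/169, A1 = 6/13, so x_p = -102/169 + 6*t/13.

x = -102/169 + 6*t/13 + C1*cos(3*t)*exp(-2*t) + C2*exp(-2*t)*sin(3*t)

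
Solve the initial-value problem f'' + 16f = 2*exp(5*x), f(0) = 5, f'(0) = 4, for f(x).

Characteristic equation r² + 16 = 0 has discriminant (0)² - 4·(16) = -64 < 0, so r = ± 4i.
Hence f_h = C1*cos(4*x) + C2*sin(4*x).
Try f_p = A*exp(5*x). Substituting into the equation and dividing by exp(5*x) gives A = 2/41, so f_p = 2*exp(5*x)/41.
General solution: f = 2*exp(5*x)/41 + C1*cos(4*x) + C2*sin(4*x).
Apply the initial conditions: f(0) = 2/41 + C1 = 5 and f'(0) = 10/41 + 4*C2 = 4. Solving gives C1 = 203/41, C2 = 77/82.

f = 2*exp(5*x)/41 + 77*sin(4*x)/82 + 203*cos(4*x)/41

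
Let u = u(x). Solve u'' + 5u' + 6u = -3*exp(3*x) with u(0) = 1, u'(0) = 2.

u = -9*exp(-3*x)/2 - exp(3*x)/10 + 28*exp(-2*x)/5

Characteristic equation r² + 5r + 6 = 0 factors as (r + 2)(r + 3) = 0, so r = -2, -3.
Hence u_h = C1*exp(-2*x) + C2*exp(-3*x).
Try u_p = A*exp(3*x). Substituting into the equation and dividing by exp(3*x) gives A = -1/10, so u_p = -exp(3*x)/10.
General solution: u = -exp(3*x)/10 + C1*exp(-2*x) + C2*exp(-3*x).
Apply the initial conditions: u(0) = -1/10 + C1 + C2 = 1 and u'(0) = -3/10 - 3*C2 - 2*C1 = 2. Solving gives C1 = 28/5, C2 = -9/2.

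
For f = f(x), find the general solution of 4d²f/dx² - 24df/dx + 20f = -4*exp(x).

Divide through by 4: f'' - 6f' + 5f = -exp(x).
Characteristic equation r² - 6r + 5 = 0 factors as (r - 1)(r - 5) = 0, so r = 1, 5.
Hence f_h = C1*exp(x) + C2*exp(5*x).
Since exp(x) solves the homogeneous equation (r = 1 is a root of multiplicity 1), multiply the trial by x. Try f_p = A*x*exp(x). Substituting into the equation and dividing by exp(x) gives A = 1/4, so f_p = x*exp(x)/4.

f = C1*exp(x) + C2*exp(5*x) + x*exp(x)/4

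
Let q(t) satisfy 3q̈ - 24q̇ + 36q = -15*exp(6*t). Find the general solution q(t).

Divide through by 3: q'' - 8q' + 12q = -5*exp(6*t).
Characteristic equation r² - 8r + 12 = 0 factors as (r - 2)(r - 6) = 0, so r = 2, 6.
Hence q_h = C1*exp(2*t) + C2*exp(6*t).
Since exp(6*t) solves the homogeneous equation (r = 6 is a root of multiplicity 1), multiply the trial by t. Try q_p = A*t*exp(6*t). Substituting into the equation and dividing by exp(6*t) gives A = -5/4, so q_p = -5*t*exp(6*t)/4.

q = C1*exp(2*t) + C2*exp(6*t) - 5*t*exp(6*t)/4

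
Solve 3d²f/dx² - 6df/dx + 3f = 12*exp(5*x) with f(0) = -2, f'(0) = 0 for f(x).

Divide through by 3: f'' - 2f' + f = 4*exp(5*x).
Characteristic equation r² - 2r + 1 = 0 has discriminant (-2)² - 4·(1) = 0, so r = 1 is a repeated root.
Hence f_h = (C1 + C2*x)*exp(x).
Try f_p = A*exp(5*x). Substituting into the equation and dividing by exp(5*x) gives A = 1/4, so f_p = exp(5*x)/4.
General solution: f = exp(5*x)/4 + C1*exp(x) + C2*x*exp(x).
Apply the initial conditions: f(0) = 1/4 + C1 = -2 and f'(0) = 5/4 + C1 + C2 = 0. Solving gives C1 = -9/4, C2 = 1.

f = -9*exp(x)/4 + exp(5*x)/4 + x*exp(x)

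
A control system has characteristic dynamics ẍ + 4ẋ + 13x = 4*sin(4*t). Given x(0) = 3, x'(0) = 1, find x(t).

Characteristic equation r² + 4r + 13 = 0 has discriminant (4)² - 4·(13) = -36 < 0, so r = -2 ± 3i.
Hence x_h = C1*cos(3*t)*exp(-2*t) + C2*exp(-2*t)*sin(3*t).
Try x_p = A*cos(4*t) + B*sin(4*t). Substituting and equating the coefficients of cos(4t) and sin(4t) gives A = -64/265, B = -12/265, so x_p = -64*cos(4*t)/265 - 12*sin(4*t)/265.
General solution: x = -64*cos(4*t)/265 - 12*sin(4*t)/265 + C1*cos(3*t)*exp(-2*t) + C2*exp(-2*t)*sin(3*t).
Apply the initial conditions: x(0) = -64/265 + C1 = 3 and x'(0) = -48/265 - 2*C1 + 3*C2 = 1. Solving gives C1 = 859/265, C2 = 677/265.

x = -64*cos(4*t)/265 - 12*sin(4*t)/265 + 677*exp(-2*t)*sin(3*t)/265 + 859*cos(3*t)*exp(-2*t)/265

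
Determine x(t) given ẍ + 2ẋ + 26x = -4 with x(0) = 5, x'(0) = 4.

Characteristic equation r² + 2r + 26 = 0 has discriminant (2)² - 4·(26) = -100 < 0, so r = -1 ± 5i.
Hence x_h = C1*cos(5*t)*exp(-t) + C2*exp(-t)*sin(5*t).
For the particular solution try x_p = A0. Substituting and matching coefficients of each power of t gives A0 = -2/13, so x_p = -2/13.
General solution: x = -2/13 + C1*cos(5*t)*exp(-t) + C2*exp(-t)*sin(5*t).
Apply the initial conditions: x(0) = -2/13 + C1 = 5 and x'(0) = -C1 + 5*C2 = 4. Solving gives C1 = 67/13, C2 = 119/65.

x = -2/13 + 67*cos(5*t)*exp(-t)/13 + 119*exp(-t)*sin(5*t)/65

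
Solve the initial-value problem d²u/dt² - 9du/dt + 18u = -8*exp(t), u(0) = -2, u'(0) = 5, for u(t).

u = -13*exp(3*t)/3 - 4*exp(t)/5 + 47*exp(6*t)/15

Characteristic equation r² - 9r + 18 = 0 factors as (r - 6)(r - 3) = 0, so r = 6, 3.
Hence u_h = C1*exp(6*t) + C2*exp(3*t).
Try u_p = A*exp(t). Substituting into the equation and dividing by exp(t) gives A = -4/5, so u_p = -4*exp(t)/5.
General solution: u = -4*exp(t)/5 + C1*exp(6*t) + C2*exp(3*t).
Apply the initial conditions: u(0) = -4/5 + C1 + C2 = -2 and u'(0) = -4/5 + 3*C2 + 6*C1 = 5. Solving gives C1 = 47/15, C2 = -13/3.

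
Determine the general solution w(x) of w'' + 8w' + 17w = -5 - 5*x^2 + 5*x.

Characteristic equation r² + 8r + 17 = 0 has discriminant (8)² - 4·(17) = -4 < 0, so r = -4 ± i.
Hence w_h = C1*cos(x)*exp(-4*x) + C2*exp(-4*x)*sin(x).
For the particular solution try w_p = A0 + A1*x + A2*x^2. Substituting and matching coefficients of each power of x gives A0 = -2595/4913, A1 = 165/289, A2 = -5/17, so w_p = -2595/4913 - 5*x^2/17 + 165*x/289.

w = -2595/4913 - 5*x**2/17 + 165*x/289 + C1*cos(x)*exp(-4*x) + C2*exp(-4*x)*sin(x)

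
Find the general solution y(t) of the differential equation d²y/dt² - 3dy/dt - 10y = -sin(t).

y = -3*cos(t)/130 + 11*sin(t)/130 + C1*exp(-2*t) + C2*exp(5*t)

Characteristic equation r² - 3r - 10 = 0 factors as (r + 2)(r - 5) = 0, so r = -2, 5.
Hence y_h = C1*exp(-2*t) + C2*exp(5*t).
Try y_p = A*cos(t) + B*sin(t). Substituting and equating the coefficients of cos(t) and sin(t) gives A = -3/130, B = 11/130, so y_p = -3*cos(t)/130 + 11*sin(t)/130.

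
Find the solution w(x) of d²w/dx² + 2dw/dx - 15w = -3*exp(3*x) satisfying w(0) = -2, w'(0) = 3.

w = -75*exp(-5*x)/64 - 53*exp(3*x)/64 - 3*x*exp(3*x)/8

Characteristic equation r² + 2r - 15 = 0 factors as (r + 5)(r - 3) = 0, so r = -5, 3.
Hence w_h = C1*exp(-5*x) + C2*exp(3*x).
Since exp(3*x) solves the homogeneous equation (r = 3 is a root of multiplicity 1), multiply the trial by x. Try w_p = A*x*exp(3*x). Substituting into the equation and dividing by exp(3*x) gives A = -3/8, so w_p = -3*x*exp(3*x)/8.
General solution: w = C1*exp(-5*x) + C2*exp(3*x) - 3*x*exp(3*x)/8.
Apply the initial conditions: w(0) = C1 + C2 = -2 and w'(0) = -3/8 - 5*C1 + 3*C2 = 3. Solving gives C1 = -75/64, C2 = -53/64.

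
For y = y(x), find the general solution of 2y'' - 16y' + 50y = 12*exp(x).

y = exp(x)/3 + C1*cos(3*x)*exp(4*x) + C2*exp(4*x)*sin(3*x)

Divide through by 2: y'' - 8y' + 25y = 6*exp(x).
Characteristic equation r² - 8r + 25 = 0 has discriminant (-8)² - 4·(25) = -36 < 0, so r = 4 ± 3i.
Hence y_h = C1*cos(3*x)*exp(4*x) + C2*exp(4*x)*sin(3*x).
Try y_p = A*exp(x). Substituting into the equation and dividing by exp(x) gives A = 1/3, so y_p = exp(x)/3.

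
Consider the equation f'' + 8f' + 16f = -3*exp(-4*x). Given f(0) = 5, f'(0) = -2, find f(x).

Characteristic equation r² + 8r + 16 = 0 has discriminant (8)² - 4·(16) = 0, so r = -4 is a repeated root.
Hence f_h = (C1 + C2*x)*exp(-4*x).
Since exp(-4*x) solves the homogeneous equation (r = -4 is a root of multiplicity 2), multiply the trial by x^2. Try f_p = A*x^2*exp(-4*x). Substituting into the equation and dividing by exp(-4*x) gives A = -3/2, so f_p = -3*x^2*exp(-4*x)/2.
General solution: f = C1*exp(-4*x) - 3*x^2*exp(-4*x)/2 + C2*x*exp(-4*x).
Apply the initial conditions: f(0) = C1 = 5 and f'(0) = C2 - 4*C1 = -2. Solving gives C1 = 5, C2 = 18.

f = 5*exp(-4*x) + 18*x*exp(-4*x) - 3*x**2*exp(-4*x)/2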